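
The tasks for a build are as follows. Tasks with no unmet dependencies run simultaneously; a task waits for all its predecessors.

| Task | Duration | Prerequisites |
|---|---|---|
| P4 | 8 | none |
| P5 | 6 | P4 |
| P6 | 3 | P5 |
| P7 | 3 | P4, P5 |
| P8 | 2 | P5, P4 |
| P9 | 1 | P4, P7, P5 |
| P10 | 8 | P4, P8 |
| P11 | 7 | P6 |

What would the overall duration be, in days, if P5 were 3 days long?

As given, the longest chain is P4→P5→P6→P11 = 8+6+3+7 = 24, so the finish is 24 days.
Since P5 is critical, the -3 change carries straight to that chain (now 21 days).
No other chain overtakes it, so the finish is 21 days.

21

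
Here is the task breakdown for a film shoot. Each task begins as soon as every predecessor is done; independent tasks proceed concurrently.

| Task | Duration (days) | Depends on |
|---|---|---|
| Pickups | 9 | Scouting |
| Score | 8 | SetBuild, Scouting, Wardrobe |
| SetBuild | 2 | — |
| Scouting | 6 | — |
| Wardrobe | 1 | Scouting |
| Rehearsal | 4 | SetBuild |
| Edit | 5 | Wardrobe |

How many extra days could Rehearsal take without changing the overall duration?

9

Critical path: Scouting→Wardrobe→Score = 6+1+8 = 15, so the finish is 15 days.
Rehearsal finishes as early as 6 and must finish by 15.
Float = 15 − 6 = 9.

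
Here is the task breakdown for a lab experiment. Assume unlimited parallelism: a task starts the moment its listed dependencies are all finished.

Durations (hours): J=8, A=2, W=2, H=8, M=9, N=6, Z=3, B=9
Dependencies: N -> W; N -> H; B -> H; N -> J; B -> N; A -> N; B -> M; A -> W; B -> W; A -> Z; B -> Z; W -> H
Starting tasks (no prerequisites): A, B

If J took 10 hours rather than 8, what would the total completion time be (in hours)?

25

Critical path before the change: B→N→W→H = 9+6+2+8 = 25 giving 25 hours.
J is off the critical path — its longest chain is 23 hours, giving 2 of slack.
New critical path: B→N→J = 9+6+10 = 25 ⇒ 25 hours.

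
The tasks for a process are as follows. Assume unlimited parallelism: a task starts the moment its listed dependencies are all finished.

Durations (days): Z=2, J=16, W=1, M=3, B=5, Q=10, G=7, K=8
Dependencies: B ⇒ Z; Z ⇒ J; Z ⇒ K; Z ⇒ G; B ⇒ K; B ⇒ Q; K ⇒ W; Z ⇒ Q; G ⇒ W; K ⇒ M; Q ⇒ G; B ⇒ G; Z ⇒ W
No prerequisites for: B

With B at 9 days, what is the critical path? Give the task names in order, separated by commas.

The binding path is B→Z→Q→G→W = 5+2+10+7+1 = 25; finish at 25 days.
B is on the critical path; changing it to 9 makes that path 29 days.
That remains the longest chain; total 29 days.

B, Z, Q, G, W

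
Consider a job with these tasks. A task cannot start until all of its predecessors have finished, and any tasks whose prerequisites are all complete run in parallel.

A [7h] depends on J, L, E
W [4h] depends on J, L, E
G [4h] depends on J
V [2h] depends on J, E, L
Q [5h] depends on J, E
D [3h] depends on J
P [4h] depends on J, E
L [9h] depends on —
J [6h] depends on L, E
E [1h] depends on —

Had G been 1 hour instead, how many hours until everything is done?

Actual critical path: L→J→A = 9+6+7 = 22 ⇒ 22 hours.
G is off the critical path — its longest chain is 19 hours, giving 3 of slack.
That remains the longest chain; total 22 hours.

22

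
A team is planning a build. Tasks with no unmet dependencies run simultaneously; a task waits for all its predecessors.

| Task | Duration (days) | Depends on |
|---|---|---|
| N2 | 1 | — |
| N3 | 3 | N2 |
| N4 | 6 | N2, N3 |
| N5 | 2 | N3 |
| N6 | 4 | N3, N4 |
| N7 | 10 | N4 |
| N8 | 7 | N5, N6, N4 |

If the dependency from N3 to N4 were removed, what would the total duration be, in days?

18

Before: longest chain N2→N3→N4→N6→N8 = 1+3+6+4+7 = 21, finish 21.
Without N3→N4, N4's earliest start moves from 4 to 1.
New critical path: N2→N4→N6→N8 = 1+6+4+7 = 18 ⇒ 18 days.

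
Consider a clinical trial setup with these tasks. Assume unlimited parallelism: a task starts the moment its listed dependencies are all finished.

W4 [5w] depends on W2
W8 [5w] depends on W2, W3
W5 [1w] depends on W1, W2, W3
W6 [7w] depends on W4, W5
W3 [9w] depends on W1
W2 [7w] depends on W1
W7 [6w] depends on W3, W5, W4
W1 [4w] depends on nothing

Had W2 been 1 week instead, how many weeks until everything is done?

The binding path is W1→W2→W4→W6 = 4+7+5+7 = 23; finish at 23 weeks.
Since W2 is critical, the -6 change carries straight to that chain (now 17 weeks).
New critical path: W1→W3→W5→W6 = 4+9+1+7 = 21 ⇒ 21 weeks.

21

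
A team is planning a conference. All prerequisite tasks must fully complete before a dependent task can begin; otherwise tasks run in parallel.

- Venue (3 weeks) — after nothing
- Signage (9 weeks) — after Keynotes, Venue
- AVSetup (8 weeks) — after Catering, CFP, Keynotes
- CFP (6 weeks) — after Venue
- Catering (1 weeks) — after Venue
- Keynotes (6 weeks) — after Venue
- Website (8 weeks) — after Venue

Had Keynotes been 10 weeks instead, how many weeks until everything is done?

As given, the longest chain is Venue→Keynotes→Signage = 3+6+9 = 18, so the finish is 18 weeks.
Since Keynotes is critical, the +4 change carries straight to that chain (now 22 weeks).
No other chain overtakes it, so the finish is 22 weeks.

22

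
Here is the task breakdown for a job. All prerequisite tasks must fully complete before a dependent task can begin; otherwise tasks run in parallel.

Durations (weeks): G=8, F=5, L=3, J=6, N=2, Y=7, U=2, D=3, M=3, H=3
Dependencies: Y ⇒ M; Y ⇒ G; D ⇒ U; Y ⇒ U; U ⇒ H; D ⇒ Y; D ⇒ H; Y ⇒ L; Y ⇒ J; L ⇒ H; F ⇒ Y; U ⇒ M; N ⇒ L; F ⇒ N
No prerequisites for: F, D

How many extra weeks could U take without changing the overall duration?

3

F→Y→G = 5+7+8 = 20 sets the makespan at 20 weeks.
Longest path through U: 17 weeks (earliest finish 14, latest finish 17).
Slack of U = 15 − 12 = 3 weeks.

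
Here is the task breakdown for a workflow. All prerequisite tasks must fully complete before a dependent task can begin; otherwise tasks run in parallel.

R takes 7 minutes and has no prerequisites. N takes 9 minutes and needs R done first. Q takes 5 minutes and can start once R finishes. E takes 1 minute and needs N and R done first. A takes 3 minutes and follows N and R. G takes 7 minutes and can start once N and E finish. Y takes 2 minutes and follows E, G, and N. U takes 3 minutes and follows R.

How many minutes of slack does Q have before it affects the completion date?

R→N→E→G→Y = 7+9+1+7+2 = 26 sets the makespan at 26 minutes.
Q finishes as early as 12 and must finish by 26.
So Q can slip 26 − 12 = 14 minutes.

14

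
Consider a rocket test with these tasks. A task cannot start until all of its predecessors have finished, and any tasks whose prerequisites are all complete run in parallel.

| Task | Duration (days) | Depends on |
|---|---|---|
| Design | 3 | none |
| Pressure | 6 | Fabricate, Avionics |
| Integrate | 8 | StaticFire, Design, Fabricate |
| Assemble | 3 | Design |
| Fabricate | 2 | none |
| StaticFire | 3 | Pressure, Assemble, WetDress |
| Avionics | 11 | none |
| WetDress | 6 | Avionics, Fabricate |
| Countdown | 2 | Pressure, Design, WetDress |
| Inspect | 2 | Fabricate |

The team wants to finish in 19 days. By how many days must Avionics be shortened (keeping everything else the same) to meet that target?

9

Current finish: 28 days; target: 19.
Avionics is on every critical path, so each day cut from Avionics cuts the finish by one (this holds down to a finish of 19).
Need 28 − 19 = 9 days off Avionics → Avionics becomes 2 days, finish becomes 19.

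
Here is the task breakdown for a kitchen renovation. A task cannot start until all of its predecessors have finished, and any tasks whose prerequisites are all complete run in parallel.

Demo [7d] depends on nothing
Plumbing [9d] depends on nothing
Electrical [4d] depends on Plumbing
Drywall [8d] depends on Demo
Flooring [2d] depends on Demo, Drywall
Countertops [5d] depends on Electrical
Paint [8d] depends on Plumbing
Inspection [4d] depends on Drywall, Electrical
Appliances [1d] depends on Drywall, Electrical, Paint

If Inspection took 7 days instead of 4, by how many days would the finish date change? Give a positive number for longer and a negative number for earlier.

Actual critical path: Demo→Drywall→Inspection = 7+8+4 = 19 ⇒ 19 days.
Inspection lies on that path, so at 7 days the path becomes 22 days.
That remains the longest chain; total 22 days.
Change in finish: 22 − 19 = +3 days.

3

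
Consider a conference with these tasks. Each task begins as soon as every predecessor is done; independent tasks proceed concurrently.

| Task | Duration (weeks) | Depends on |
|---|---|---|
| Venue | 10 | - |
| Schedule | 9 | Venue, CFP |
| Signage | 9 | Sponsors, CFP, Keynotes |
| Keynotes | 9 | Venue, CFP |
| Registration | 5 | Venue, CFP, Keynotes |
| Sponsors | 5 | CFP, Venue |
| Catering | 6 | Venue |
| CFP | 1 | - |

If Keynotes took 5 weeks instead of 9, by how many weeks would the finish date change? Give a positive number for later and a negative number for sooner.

-4

The binding path is Venue→Keynotes→Signage = 10+9+9 = 28; finish at 28 weeks.
Keynotes lies on that path, so at 5 weeks the path becomes 24 weeks.
No other chain overtakes it, so the finish is 24 weeks.
Change in finish: 24 − 28 = -4 weeks.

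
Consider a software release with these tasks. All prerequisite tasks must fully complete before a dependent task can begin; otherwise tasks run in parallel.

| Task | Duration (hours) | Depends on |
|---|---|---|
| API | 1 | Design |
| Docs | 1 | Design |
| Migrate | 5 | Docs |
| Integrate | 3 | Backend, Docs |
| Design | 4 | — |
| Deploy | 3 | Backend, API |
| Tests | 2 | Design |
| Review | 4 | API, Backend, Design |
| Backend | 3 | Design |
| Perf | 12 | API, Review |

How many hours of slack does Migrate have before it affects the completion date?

The longest chain is Design→Backend→Review→Perf = 4+3+4+12 = 23; overall finish 23 hours.
Migrate finishes as early as 10 and must finish by 23.
Slack of Migrate = 18 − 5 = 13 hours.

13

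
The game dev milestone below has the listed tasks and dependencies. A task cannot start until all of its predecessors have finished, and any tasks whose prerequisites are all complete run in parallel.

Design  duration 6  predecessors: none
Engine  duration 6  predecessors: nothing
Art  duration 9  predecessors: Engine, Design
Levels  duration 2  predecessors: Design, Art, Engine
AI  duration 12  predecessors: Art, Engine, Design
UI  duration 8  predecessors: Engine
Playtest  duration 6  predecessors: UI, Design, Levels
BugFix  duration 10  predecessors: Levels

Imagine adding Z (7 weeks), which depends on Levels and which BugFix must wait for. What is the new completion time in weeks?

Originally the schedule takes 27 weeks.
With Z inserted, BugFix now waits for max(Levels, Z).
New critical path: Design→Art→Levels→Z→BugFix = 6+9+2+7+10 = 34 ⇒ 34 weeks.

34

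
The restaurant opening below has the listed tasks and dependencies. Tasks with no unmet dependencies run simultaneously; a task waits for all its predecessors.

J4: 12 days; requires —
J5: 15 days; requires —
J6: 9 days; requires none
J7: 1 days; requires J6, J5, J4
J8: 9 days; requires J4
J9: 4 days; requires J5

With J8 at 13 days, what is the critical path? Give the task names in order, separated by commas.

J4, J8

Actual critical path: J4→J8 = 12+9 = 21 ⇒ 21 days.
J8 is on the critical path; changing it to 13 makes that path 25 days.
The critical path is still J4→J8; finish is now 25 days.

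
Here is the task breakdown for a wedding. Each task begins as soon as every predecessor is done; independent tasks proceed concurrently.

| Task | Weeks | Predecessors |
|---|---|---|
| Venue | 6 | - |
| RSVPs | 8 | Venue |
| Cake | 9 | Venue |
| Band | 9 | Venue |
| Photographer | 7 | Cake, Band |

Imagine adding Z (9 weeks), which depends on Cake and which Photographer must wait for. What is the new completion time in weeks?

Originally the project takes 22 weeks.
With Z inserted, Photographer now waits for max(Cake, Band, Z).
New critical path: Venue→Cake→Z→Photographer = 6+9+9+7 = 31 ⇒ 31 weeks.

31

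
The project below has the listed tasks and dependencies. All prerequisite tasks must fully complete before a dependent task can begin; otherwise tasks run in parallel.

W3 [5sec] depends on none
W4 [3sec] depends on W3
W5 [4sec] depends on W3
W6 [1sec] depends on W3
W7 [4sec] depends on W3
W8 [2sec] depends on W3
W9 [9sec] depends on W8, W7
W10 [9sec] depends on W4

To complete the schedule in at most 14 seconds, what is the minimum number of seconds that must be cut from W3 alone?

Current finish: 18 seconds; target: 14.
W3 is on every critical path, so each second cut from W3 cuts the finish by one (this holds down to a finish of 14).
Need 18 − 14 = 4 seconds off W3 → W3 becomes 1 second, finish becomes 14.

4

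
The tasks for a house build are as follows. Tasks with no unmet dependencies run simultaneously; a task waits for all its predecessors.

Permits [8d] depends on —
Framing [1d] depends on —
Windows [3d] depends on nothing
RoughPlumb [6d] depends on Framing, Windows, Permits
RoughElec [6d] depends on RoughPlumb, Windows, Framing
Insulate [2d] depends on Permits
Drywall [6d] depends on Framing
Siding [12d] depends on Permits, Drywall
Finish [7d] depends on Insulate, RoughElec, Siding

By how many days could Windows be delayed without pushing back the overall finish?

5

The longest chain is Permits→RoughPlumb→RoughElec→Finish = 8+6+6+7 = 27; overall finish 27 days.
Windows finishes as early as 3 and must finish by 8.
Float = 27 − 22 = 5.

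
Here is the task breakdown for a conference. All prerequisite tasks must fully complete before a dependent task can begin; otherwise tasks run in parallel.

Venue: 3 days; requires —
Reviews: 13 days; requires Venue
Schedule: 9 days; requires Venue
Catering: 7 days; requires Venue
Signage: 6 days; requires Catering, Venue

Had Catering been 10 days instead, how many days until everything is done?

19

Baseline: Venue→Catering→Signage = 3+7+6 = 16 → 16 days.
Catering is on the critical path; changing it to 10 makes that path 19 days.
That remains the longest chain; total 19 days.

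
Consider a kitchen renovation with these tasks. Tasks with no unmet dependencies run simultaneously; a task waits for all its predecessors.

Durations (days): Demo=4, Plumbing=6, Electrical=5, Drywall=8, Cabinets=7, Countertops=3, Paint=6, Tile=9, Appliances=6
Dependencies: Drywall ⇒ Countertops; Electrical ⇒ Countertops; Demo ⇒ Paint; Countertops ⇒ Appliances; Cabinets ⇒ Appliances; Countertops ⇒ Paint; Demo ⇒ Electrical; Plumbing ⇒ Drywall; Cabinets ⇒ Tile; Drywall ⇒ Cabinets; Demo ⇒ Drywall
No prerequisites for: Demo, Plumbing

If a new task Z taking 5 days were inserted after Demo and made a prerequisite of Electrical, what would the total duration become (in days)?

Originally the schedule takes 30 days.
With Z inserted, Electrical now waits for max(Demo, Z).
New critical path: Plumbing→Drywall→Cabinets→Tile = 6+8+7+9 = 30 ⇒ 30 days.

30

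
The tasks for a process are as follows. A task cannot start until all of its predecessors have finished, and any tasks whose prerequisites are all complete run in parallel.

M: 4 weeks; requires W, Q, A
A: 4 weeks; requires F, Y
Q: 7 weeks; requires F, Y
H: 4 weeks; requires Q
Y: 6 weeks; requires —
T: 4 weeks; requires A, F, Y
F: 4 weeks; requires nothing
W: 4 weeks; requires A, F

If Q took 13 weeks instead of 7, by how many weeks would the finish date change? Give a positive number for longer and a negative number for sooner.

5

As given, the longest chain is Y→A→W→M = 6+4+4+4 = 18, so the finish is 18 weeks.
The longest path through Q is only 17 weeks, so Q has float 1.
The binding chain switches to Y→Q→H = 6+13+4 = 23; finish 23 weeks.
Change in finish: 23 − 18 = +5 weeks.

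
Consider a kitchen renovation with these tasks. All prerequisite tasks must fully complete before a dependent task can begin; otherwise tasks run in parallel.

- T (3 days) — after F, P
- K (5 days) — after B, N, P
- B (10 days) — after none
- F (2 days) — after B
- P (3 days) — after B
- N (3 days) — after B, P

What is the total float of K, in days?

The longest chain is B→P→N→K = 10+3+3+5 = 21; overall finish 21 days.
The longest chain containing K totals 21 days.
Slack of K = 16 − 16 = 0 days.

0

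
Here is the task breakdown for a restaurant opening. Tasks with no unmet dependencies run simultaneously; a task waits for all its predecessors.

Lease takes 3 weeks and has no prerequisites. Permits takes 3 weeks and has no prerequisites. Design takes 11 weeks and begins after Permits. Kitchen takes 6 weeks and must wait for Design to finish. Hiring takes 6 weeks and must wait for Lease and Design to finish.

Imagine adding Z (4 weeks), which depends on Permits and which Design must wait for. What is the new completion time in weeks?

24

Originally the project takes 20 weeks.
With Z inserted, Design now waits for max(Permits, Z).
New critical path: Permits→Z→Design→Kitchen = 3+4+11+6 = 24 ⇒ 24 weeks.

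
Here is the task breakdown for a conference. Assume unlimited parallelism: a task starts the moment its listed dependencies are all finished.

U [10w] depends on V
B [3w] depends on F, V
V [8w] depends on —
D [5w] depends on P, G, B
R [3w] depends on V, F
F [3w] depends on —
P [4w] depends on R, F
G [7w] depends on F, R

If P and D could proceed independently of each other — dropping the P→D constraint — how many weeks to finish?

With the dependency in place, V→R→G→D = 8+3+7+5 = 23 sets the finish at 23 weeks.
Dropping P→D doesn't change D's earliest start (18); another predecessor still binds.
The longest chain is now V→R→G→D = 8+3+7+5 = 23, so the schedule takes 23 weeks.

23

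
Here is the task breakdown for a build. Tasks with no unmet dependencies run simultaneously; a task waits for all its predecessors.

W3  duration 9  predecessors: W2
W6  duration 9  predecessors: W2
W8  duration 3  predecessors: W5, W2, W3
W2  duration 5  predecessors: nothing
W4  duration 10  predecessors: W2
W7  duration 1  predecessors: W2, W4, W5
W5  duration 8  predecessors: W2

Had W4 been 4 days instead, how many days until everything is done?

The binding path is W2→W3→W8 = 5+9+3 = 17; finish at 17 days.
The longest path through W4 is only 16 days, so W4 has float 1.
That remains the longest chain; total 17 days.

17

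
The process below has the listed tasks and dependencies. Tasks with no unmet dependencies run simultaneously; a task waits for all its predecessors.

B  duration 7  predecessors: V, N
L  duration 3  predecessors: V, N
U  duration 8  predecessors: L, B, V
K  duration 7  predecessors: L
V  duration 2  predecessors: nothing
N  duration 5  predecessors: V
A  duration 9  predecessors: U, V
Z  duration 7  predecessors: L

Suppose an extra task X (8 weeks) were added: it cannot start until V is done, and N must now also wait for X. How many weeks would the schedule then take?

39

Originally the schedule takes 31 weeks.
With X inserted, N now waits for max(V, X).
New critical path: V→X→N→B→U→A = 2+8+5+7+8+9 = 39 ⇒ 39 weeks.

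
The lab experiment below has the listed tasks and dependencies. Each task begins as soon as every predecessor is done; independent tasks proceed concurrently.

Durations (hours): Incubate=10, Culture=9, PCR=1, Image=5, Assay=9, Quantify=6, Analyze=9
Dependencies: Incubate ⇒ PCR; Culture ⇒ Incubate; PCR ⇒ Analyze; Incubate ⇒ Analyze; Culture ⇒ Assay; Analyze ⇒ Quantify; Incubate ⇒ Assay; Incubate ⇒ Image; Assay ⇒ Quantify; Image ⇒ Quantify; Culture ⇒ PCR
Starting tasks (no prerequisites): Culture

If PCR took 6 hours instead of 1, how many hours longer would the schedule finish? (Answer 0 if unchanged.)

Critical path before the change: Culture→Incubate→PCR→Analyze→Quantify = 9+10+1+9+6 = 35 giving 35 hours.
PCR is on the critical path; changing it to 6 makes that path 40 hours.
That remains the longest chain; total 40 hours.
Change in finish: 40 − 35 = +5 hours.

5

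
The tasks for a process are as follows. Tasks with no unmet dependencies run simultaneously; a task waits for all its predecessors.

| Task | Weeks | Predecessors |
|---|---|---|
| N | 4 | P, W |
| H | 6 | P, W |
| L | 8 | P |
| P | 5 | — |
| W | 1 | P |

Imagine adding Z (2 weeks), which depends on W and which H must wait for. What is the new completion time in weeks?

14

Originally the plan takes 13 weeks.
With Z inserted, H now waits for max(P, W, Z).
New critical path: P→W→Z→H = 5+1+2+6 = 14 ⇒ 14 weeks.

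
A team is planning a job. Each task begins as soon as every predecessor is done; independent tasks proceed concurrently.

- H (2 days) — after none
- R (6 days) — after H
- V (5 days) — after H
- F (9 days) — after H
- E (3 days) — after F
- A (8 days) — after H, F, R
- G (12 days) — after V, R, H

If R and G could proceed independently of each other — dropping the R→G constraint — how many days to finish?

Original critical path: H→R→G = 2+6+12 = 20 ⇒ 20 days.
Without R→G, G's earliest start moves from 8 to 7.
The longest chain is now H→V→G = 2+5+12 = 19, so the schedule takes 19 days.

19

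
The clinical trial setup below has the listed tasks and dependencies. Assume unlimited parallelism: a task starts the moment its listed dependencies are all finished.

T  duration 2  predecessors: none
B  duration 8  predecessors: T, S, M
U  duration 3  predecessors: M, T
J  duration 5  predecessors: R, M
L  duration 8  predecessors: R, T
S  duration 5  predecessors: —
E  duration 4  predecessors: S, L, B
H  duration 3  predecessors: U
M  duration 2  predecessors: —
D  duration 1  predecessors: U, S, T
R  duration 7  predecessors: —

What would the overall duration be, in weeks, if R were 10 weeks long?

As given, the longest chain is R→L→E = 7+8+4 = 19, so the finish is 19 weeks.
Since R is critical, the +3 change carries straight to that chain (now 22 weeks).
No other chain overtakes it, so the finish is 22 weeks.

22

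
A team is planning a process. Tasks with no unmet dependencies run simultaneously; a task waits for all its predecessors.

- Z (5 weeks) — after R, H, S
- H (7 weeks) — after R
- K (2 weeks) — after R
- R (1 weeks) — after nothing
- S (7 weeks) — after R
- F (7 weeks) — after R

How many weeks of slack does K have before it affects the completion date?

Critical path: R→S→Z = 1+7+5 = 13, so the finish is 13 weeks.
The longest chain containing K totals 3 weeks.
Float = 13 − 3 = 10.

10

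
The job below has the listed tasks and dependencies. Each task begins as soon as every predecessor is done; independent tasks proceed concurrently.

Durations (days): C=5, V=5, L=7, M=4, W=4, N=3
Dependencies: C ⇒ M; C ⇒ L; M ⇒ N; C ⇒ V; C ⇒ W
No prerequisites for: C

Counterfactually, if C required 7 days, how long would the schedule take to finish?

14

Actual critical path: C→L = 5+7 = 12 ⇒ 12 days.
C lies on that path, so at 7 days the path becomes 14 days.
That remains the longest chain; total 14 days.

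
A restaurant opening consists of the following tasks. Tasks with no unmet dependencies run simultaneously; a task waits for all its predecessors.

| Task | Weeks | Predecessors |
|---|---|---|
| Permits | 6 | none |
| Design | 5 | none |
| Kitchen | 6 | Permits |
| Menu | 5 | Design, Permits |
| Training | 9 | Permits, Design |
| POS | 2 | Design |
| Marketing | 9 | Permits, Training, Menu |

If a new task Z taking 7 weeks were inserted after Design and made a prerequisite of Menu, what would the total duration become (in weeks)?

26

Originally the job takes 24 weeks.
With Z inserted, Menu now waits for max(Design, Permits, Z).
New critical path: Design→Z→Menu→Marketing = 5+7+5+9 = 26 ⇒ 26 weeks.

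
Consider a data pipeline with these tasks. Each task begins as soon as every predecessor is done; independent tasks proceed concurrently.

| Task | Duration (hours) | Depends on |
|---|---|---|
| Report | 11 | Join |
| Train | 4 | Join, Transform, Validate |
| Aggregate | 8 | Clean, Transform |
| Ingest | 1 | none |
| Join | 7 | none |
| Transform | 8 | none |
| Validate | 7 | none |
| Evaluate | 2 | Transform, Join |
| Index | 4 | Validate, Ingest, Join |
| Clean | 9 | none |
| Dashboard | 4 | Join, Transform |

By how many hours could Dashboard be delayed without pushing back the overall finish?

6

The longest chain is Join→Report = 7+11 = 18; overall finish 18 hours.
Longest path through Dashboard: 12 hours (earliest finish 12, latest finish 18).
Float = 18 − 12 = 6.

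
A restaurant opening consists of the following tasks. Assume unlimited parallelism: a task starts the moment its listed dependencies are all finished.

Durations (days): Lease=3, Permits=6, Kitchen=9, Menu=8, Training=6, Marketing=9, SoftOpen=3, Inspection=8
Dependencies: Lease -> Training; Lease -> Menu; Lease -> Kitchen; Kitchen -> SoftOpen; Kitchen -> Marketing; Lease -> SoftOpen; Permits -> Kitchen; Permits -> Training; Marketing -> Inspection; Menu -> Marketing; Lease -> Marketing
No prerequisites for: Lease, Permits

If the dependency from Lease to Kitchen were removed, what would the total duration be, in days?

32

With the dependency in place, Permits→Kitchen→Marketing→Inspection = 6+9+9+8 = 32 sets the finish at 32 days.
Dropping Lease→Kitchen doesn't change Kitchen's earliest start (6); another predecessor still binds.
After: Permits→Kitchen→Marketing→Inspection = 6+9+9+8 = 32 → 32 days.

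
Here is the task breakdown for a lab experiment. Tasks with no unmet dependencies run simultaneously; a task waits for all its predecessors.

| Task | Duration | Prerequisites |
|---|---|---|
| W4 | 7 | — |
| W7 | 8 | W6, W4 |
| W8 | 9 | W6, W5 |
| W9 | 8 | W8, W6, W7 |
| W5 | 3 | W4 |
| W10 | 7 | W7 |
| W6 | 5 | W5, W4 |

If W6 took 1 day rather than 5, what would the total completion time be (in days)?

As given, the longest chain is W4→W5→W6→W8→W9 = 7+3+5+9+8 = 32, so the finish is 32 days.
W6 lies on that path, so at 1 day the path becomes 28 days.
That remains the longest chain; total 28 days.

28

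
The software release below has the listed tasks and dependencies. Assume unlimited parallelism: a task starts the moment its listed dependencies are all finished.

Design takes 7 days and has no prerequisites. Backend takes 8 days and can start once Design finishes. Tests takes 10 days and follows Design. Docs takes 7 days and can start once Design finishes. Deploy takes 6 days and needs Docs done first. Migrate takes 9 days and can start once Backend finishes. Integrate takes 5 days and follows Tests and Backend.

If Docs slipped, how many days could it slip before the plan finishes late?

The longest chain is Design→Backend→Migrate = 7+8+9 = 24; overall finish 24 days.
Docs finishes as early as 14 and must finish by 18.
Slack of Docs = 11 − 7 = 4 days.

4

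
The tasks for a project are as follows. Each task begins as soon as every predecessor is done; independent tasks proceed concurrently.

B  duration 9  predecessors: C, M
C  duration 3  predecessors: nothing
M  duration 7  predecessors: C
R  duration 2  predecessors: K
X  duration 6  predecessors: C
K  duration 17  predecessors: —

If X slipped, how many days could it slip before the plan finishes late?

10

C→M→B = 3+7+9 = 19 sets the makespan at 19 days.
Longest path through X: 9 days (earliest finish 9, latest finish 19).
Slack of X = 13 − 3 = 10 days.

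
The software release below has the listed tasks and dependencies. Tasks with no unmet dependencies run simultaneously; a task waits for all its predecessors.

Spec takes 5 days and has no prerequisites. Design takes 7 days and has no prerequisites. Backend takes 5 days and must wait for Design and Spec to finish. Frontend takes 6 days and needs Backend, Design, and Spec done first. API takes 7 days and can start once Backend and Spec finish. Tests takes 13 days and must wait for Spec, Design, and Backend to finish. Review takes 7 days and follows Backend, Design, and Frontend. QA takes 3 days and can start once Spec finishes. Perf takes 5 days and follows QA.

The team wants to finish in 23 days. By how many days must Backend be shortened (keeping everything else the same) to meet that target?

2

Current finish: 25 days; target: 23.
Backend is on every critical path, so each day cut from Backend cuts the finish by one (this holds down to a finish of 21).
Need 25 − 23 = 2 days off Backend → Backend becomes 3 days, finish becomes 23.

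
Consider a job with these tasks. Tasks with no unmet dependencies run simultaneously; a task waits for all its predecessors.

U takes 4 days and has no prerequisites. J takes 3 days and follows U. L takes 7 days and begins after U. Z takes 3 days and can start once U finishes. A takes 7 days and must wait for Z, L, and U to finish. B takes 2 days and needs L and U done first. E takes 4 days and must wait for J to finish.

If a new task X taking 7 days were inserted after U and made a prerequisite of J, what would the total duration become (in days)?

Originally the job takes 18 days.
With X inserted, J now waits for max(U, X).
New critical path: U→X→J→E = 4+7+3+4 = 18 ⇒ 18 days.

18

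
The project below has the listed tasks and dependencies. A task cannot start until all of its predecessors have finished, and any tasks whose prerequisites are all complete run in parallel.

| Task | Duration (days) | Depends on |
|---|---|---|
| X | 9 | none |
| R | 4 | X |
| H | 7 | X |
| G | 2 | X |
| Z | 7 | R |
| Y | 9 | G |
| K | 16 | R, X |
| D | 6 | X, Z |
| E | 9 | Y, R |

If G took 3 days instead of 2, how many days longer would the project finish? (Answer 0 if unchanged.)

As given, the longest chain is X→G→Y→E = 9+2+9+9 = 29, so the finish is 29 days.
Since G is critical, the +1 change carries straight to that chain (now 30 days).
No other chain overtakes it, so the finish is 30 days.
Change in finish: 30 − 29 = +1 days.

1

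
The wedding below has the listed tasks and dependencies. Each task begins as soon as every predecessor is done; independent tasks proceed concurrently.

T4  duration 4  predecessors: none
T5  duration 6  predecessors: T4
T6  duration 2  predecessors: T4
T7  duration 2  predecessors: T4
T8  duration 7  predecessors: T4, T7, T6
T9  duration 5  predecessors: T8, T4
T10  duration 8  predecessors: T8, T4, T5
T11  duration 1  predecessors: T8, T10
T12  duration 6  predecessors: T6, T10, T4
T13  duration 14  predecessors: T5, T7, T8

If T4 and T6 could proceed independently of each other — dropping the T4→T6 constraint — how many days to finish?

27

With the dependency in place, T4→T6→T8→T10→T12 = 4+2+7+8+6 = 27 sets the finish at 27 days.
Without T4→T6, T6's earliest start moves from 4 to 0.
The longest chain is now T4→T7→T8→T10→T12 = 4+2+7+8+6 = 27, so the project takes 27 days.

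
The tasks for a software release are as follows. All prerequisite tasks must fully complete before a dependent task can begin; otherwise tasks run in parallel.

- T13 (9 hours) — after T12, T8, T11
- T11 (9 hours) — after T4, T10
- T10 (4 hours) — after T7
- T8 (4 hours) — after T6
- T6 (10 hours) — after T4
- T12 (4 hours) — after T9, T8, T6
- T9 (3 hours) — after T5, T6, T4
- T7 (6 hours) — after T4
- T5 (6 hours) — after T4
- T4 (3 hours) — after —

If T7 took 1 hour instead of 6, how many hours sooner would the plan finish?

1

Baseline: T4→T7→T10→T11→T13 = 3+6+4+9+9 = 31 → 31 hours.
T7 lies on that path, so at 1 hour the path becomes 26 hours.
New critical path: T4→T6→T8→T12→T13 = 3+10+4+4+9 = 30 ⇒ 30 hours.
Change in finish: 30 − 31 = -1 hours.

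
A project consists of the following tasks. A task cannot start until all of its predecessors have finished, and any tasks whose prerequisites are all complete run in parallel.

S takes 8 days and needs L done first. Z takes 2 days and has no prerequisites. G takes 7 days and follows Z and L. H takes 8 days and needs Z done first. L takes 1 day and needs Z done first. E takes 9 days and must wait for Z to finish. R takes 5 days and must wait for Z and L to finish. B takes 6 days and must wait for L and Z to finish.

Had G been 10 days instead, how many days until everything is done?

13

As given, the longest chain is Z→L→S = 2+1+8 = 11, so the finish is 11 days.
G has 1 day of float (longest path through it is 10).
Now Z→L→G = 2+1+10 = 13 is longest, so the finish becomes 13 days.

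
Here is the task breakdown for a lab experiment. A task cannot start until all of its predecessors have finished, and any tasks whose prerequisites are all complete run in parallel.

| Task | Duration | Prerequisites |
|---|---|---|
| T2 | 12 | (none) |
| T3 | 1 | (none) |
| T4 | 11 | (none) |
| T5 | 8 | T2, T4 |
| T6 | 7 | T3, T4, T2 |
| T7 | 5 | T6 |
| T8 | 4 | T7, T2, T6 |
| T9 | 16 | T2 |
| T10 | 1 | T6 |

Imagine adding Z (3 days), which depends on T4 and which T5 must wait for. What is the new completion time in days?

28

Originally the plan takes 28 days.
With Z inserted, T5 now waits for max(T2, T4, Z).
New critical path: T2→T6→T7→T8 = 12+7+5+4 = 28 ⇒ 28 days.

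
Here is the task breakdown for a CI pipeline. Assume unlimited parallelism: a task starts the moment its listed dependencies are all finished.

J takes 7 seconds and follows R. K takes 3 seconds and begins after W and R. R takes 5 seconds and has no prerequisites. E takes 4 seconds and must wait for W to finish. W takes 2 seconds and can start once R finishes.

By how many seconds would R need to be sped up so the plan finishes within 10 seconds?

Current finish: 12 seconds; target: 10.
R is on every critical path, so each second cut from R cuts the finish by one (this holds down to a finish of 8).
Need 12 − 10 = 2 seconds off R → R becomes 3 seconds, finish becomes 10.

2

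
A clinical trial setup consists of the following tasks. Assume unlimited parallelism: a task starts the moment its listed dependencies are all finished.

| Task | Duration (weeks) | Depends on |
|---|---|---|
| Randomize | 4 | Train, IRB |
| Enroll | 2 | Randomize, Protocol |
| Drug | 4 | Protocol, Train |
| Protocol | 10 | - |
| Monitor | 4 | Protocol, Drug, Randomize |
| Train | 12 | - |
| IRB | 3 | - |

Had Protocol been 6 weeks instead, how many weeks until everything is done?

Critical path before the change: Train→Randomize→Monitor = 12+4+4 = 20 giving 20 weeks.
The longest path through Protocol is only 18 weeks, so Protocol has float 2.
The critical path is still Train→Randomize→Monitor; finish is now 20 weeks.

20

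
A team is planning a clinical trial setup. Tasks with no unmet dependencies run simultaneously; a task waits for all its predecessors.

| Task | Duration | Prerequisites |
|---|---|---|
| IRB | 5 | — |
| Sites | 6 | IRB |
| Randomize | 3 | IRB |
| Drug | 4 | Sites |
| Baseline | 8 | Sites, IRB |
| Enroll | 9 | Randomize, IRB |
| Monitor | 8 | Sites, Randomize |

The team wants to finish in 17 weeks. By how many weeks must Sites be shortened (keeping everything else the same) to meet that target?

Current finish: 19 weeks; target: 17.
Sites is on every critical path, so each week cut from Sites cuts the finish by one (this holds down to a finish of 17).
Need 19 − 17 = 2 weeks off Sites → Sites becomes 4 weeks, finish becomes 17.

2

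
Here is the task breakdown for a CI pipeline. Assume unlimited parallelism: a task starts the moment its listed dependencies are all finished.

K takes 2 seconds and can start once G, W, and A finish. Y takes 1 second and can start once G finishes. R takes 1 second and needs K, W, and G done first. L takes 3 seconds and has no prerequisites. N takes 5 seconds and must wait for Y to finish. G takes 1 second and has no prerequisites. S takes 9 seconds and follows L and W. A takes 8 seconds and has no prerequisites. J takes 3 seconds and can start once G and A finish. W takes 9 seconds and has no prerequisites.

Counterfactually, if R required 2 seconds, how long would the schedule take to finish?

Actual critical path: W→S = 9+9 = 18 ⇒ 18 seconds.
R is off the critical path — its longest chain is 12 seconds, giving 6 of slack.
No other chain overtakes it, so the finish is 18 seconds.

18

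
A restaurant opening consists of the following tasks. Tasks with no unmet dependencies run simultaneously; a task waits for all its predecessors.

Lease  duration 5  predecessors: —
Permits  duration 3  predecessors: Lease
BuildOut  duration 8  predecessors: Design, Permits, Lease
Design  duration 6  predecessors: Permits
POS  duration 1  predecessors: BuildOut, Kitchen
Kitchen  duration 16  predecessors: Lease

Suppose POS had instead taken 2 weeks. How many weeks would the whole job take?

Baseline: Lease→Permits→Design→BuildOut→POS = 5+3+6+8+1 = 23 → 23 weeks.
POS lies on that path, so at 2 weeks the path becomes 24 weeks.
That remains the longest chain; total 24 weeks.

24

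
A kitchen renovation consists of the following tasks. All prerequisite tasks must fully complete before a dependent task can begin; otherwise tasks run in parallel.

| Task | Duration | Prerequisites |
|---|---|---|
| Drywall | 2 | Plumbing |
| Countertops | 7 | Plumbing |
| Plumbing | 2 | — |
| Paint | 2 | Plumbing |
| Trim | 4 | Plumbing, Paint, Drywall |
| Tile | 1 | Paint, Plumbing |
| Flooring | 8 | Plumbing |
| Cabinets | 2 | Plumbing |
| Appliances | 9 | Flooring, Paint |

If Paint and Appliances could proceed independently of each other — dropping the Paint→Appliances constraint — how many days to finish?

19

Before: longest chain Plumbing→Flooring→Appliances = 2+8+9 = 19, finish 19.
Dropping Paint→Appliances doesn't change Appliances's earliest start (10); another predecessor still binds.
New critical path: Plumbing→Flooring→Appliances = 2+8+9 = 19 ⇒ 19 days.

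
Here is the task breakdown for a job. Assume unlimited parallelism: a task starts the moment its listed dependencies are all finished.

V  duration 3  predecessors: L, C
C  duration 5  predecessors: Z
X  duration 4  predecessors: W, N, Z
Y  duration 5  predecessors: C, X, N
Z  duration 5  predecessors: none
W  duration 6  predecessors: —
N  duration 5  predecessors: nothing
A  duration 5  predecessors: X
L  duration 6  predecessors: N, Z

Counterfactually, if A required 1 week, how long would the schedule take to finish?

Baseline: W→X→A = 6+4+5 = 15 → 15 weeks.
A lies on that path, so at 1 week the path becomes 11 weeks.
New critical path: W→X→Y = 6+4+5 = 15 ⇒ 15 weeks.

15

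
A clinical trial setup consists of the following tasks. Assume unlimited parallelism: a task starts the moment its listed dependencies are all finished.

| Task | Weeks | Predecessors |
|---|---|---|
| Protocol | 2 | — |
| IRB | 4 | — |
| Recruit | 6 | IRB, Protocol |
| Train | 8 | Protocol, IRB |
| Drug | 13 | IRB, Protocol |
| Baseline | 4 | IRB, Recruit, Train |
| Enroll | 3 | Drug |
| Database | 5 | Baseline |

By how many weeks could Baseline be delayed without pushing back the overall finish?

0

Critical path: IRB→Train→Baseline→Database = 4+8+4+5 = 21, so the finish is 21 weeks.
Longest path through Baseline: 21 weeks (earliest finish 16, latest finish 16).
So Baseline can slip 16 − 16 = 0 weeks.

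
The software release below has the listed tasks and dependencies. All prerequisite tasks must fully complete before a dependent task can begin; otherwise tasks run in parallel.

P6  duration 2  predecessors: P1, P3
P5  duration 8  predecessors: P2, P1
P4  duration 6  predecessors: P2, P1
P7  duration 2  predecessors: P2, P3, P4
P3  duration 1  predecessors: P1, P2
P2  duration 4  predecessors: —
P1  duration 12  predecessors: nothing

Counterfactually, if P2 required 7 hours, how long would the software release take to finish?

20

Baseline: P1→P4→P7 = 12+6+2 = 20 → 20 hours.
P2 is off the critical path — its longest chain is 12 hours, giving 8 of slack.
No other chain overtakes it, so the finish is 20 hours.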